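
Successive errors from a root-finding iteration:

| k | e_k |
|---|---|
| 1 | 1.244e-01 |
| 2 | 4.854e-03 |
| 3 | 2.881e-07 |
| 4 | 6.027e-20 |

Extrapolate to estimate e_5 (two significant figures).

5.5e-58

First estimate the order: p ≈ ln(e_4/e_3) / ln(e_3/e_2) = ln(6.027e-20/2.881e-07)/ln(2.881e-07/4.854e-03) = ln(2.09198e-13)/ln(5.93531e-05) ≈ 2.9999.
Then e_5 ≈ e_4·(e_4/e_3)^p = 6.027e-20·(2.09198e-13)^2.9999 = 6.027e-20·9.18207e-39 ≈ 5.534e-58.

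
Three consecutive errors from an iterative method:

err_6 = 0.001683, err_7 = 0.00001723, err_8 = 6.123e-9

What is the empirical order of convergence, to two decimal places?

1.73

p ≈ ln(err_8/err_7) / ln(err_7/err_6)
  = ln(6.123e-9/0.00001723) / ln(0.00001723/0.001683)
  = ln(0.000355369) / ln(0.0102377)
  = -7.94235 / -4.58168 ≈ 1.73350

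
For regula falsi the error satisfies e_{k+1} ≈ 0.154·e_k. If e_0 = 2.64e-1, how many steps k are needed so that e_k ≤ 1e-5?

After k steps, e_k ≈ 2.64e-1·0.154^k.
Need 0.154^k ≤ 1e-5/2.64e-1 = 3.78788e-05.
k ≥ ln(3.78788e-05)/ln(0.154) = -10.1811/-1.87080 = 5.442.
Smallest integer k = 6.

6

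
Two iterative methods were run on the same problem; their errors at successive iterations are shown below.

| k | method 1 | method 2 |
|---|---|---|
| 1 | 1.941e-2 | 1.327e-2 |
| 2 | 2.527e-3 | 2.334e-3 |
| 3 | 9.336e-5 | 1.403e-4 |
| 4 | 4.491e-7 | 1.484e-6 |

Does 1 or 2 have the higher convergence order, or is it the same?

same

Method 1: p ≈ ln(4.491e-7/9.336e-5)/ln(9.336e-5/2.527e-3) ≈ 1.62.
Method 2: p ≈ ln(1.484e-6/1.403e-4)/ln(1.403e-4/2.334e-3) ≈ 1.62.
Both orders ≈ 1.6 — effectively the same.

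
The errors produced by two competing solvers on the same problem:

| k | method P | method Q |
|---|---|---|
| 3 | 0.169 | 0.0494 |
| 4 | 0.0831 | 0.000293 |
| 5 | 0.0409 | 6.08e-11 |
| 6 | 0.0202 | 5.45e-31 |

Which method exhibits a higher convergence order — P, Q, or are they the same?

Method P: p ≈ ln(0.0202/0.0409)/ln(0.0409/0.0831) ≈ 1.00.
Method Q: p ≈ ln(5.45e-31/6.08e-11)/ln(6.08e-11/0.000293) ≈ 3.00.
Method Q has the higher order (≈3.0 vs ≈1.0).

Q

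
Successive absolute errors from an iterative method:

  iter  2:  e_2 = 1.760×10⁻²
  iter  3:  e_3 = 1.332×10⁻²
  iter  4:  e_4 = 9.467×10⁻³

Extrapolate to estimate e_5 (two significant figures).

6.2e-3

First estimate the order: p ≈ ln(e_4/e_3) / ln(e_3/e_2) = ln(9.467×10⁻³/1.332×10⁻²)/ln(1.332×10⁻²/1.760×10⁻²) = ln(0.710736)/ln(0.756818) ≈ 1.2255.
Then e_5 ≈ e_4·(e_4/e_3)^p = 9.467×10⁻³·(0.710736)^1.2255 = 9.467×10⁻³·0.658065 ≈ 0.00623.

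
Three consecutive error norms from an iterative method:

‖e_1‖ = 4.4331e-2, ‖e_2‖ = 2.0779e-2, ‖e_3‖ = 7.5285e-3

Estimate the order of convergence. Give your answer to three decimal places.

1.340

p ≈ ln(‖e_3‖/‖e_2‖) / ln(‖e_2‖/‖e_1‖)
  = ln(7.5285e-3/2.0779e-2) / ln(2.0779e-2/4.4331e-2)
  = ln(0.362313) / ln(0.468724)
  = -1.015247 / -0.757741 ≈ 1.339834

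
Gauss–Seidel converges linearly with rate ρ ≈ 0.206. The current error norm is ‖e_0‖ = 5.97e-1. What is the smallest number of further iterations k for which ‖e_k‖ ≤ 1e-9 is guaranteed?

After k steps, ‖e_k‖ ≈ 5.97e-1·0.206^k.
Need 0.206^k ≤ 1e-9/5.97e-1 = 1.67504e-09.
k ≥ ln(1.67504e-09)/ln(0.206) = -20.2074/-1.57988 = 12.790.
Smallest integer k = 13.

13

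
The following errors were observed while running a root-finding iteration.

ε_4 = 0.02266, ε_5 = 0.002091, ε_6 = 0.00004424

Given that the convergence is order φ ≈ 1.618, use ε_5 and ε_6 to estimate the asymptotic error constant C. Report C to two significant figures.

C ≈ ε_6 / ε_5^1.618
  = 0.00004424 / (0.002091)^1.618
  = 0.00004424 / 4.61671e-05 ≈ 0.95826

0.96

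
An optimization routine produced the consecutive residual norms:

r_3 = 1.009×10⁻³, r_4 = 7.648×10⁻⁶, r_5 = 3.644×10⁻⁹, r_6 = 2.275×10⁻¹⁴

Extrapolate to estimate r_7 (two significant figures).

1.6e-22

First estimate the order: p ≈ ln(r_6/r_5) / ln(r_5/r_4) = ln(2.275×10⁻¹⁴/3.644×10⁻⁹)/ln(3.644×10⁻⁹/7.648×10⁻⁶) = ln(6.24314e-06)/ln(0.000476464) ≈ 1.5667.
Then r_7 ≈ r_6·(r_6/r_5)^p = 2.275×10⁻¹⁴·(6.24314e-06)^1.5667 = 2.275×10⁻¹⁴·7.01387e-09 ≈ 1.596e-22.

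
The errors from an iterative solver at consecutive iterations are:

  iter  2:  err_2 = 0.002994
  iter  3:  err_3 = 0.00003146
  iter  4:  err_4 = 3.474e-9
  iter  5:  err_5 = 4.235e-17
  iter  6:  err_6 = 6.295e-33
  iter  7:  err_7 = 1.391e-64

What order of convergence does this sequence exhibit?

2

Consecutive ratios: err_7/err_6 = 1.391e-64/6.295e-33 = 2.20969e-32, err_6/err_5 = 6.295e-33/4.235e-17 = 1.48642e-16.
p ≈ ln(2.20969e-32)/ln(1.48642e-16) = -72.8899/-36.4450 ≈ 2.00.
So the convergence is quadratic (order 2).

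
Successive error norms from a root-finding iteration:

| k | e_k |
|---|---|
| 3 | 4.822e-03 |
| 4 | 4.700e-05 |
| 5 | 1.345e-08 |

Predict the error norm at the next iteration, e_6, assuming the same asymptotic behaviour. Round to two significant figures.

7.7e-15

First estimate the order: p ≈ ln(e_5/e_4) / ln(e_4/e_3) = ln(1.345e-08/4.700e-05)/ln(4.700e-05/4.822e-03) = ln(0.00028617)/ln(0.00974699) ≈ 1.7619.
Then e_6 ≈ e_5·(e_5/e_4)^p = 1.345e-08·(0.00028617)^1.7619 = 1.345e-08·5.71381e-07 ≈ 7.685e-15.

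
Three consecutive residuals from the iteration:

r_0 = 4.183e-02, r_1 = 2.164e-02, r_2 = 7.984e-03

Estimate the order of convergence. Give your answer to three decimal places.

p ≈ ln(r_2/r_1) / ln(r_1/r_0)
  = ln(7.984e-03/2.164e-02) / ln(2.164e-02/4.183e-02)
  = ln(0.368946) / ln(0.517332)
  = -0.997105 / -0.659070 ≈ 1.512897

1.513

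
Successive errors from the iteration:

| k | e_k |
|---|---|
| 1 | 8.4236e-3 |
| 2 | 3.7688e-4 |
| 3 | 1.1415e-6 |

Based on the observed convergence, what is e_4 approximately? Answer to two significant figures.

First estimate the order: p ≈ ln(e_3/e_2) / ln(e_2/e_1) = ln(1.1415e-6/3.7688e-4)/ln(3.7688e-4/8.4236e-3) = ln(0.00302882)/ln(0.044741) ≈ 1.8667.
Then e_4 ≈ e_3·(e_3/e_2)^p = 1.1415e-6·(0.00302882)^1.8667 = 1.1415e-6·1.98744e-05 ≈ 2.269e-11.

2.3e-11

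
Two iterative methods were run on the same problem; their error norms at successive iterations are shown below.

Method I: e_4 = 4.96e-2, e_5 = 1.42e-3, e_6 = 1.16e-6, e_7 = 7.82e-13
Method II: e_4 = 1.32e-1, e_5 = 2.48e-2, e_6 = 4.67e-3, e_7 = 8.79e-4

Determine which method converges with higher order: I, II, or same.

I

Method I: p ≈ ln(7.82e-13/1.16e-6)/ln(1.16e-6/1.42e-3) ≈ 2.00.
Method II: p ≈ ln(8.79e-4/4.67e-3)/ln(4.67e-3/2.48e-2) ≈ 1.00.
Method I has the higher order (≈2.0 vs ≈1.0).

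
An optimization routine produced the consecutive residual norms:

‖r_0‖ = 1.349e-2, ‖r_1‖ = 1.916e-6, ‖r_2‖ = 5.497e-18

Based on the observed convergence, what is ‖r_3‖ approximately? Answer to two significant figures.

1.3e-52

First estimate the order: p ≈ ln(‖r_2‖/‖r_1‖) / ln(‖r_1‖/‖r_0‖) = ln(5.497e-18/1.916e-6)/ln(1.916e-6/1.349e-2) = ln(2.869e-12)/ln(0.000142031) ≈ 2.9998.
Then ‖r_3‖ ≈ ‖r_2‖·(‖r_2‖/‖r_1‖)^p = 5.497e-18·(2.869e-12)^2.9998 = 5.497e-18·2.37411e-35 ≈ 1.305e-52.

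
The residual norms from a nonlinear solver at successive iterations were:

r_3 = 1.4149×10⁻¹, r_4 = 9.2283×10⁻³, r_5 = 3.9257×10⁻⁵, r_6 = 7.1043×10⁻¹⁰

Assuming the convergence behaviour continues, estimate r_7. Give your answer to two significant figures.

First estimate the order: p ≈ ln(r_6/r_5) / ln(r_5/r_4) = ln(7.1043×10⁻¹⁰/3.9257×10⁻⁵)/ln(3.9257×10⁻⁵/9.2283×10⁻³) = ln(1.80969e-05)/ln(0.00425398) ≈ 2.0000.
Then r_7 ≈ r_6·(r_6/r_5)^p = 7.1043×10⁻¹⁰·(1.80969e-05)^2.0000 = 7.1043×10⁻¹⁰·3.27498e-10 ≈ 2.327e-19.

2.3e-19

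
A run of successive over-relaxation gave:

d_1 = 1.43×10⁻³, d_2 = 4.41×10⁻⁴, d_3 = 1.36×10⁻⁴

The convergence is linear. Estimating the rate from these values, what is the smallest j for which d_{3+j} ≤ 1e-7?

7

Rate ρ ≈ d_3/d_2 = 1.36×10⁻⁴/4.41×10⁻⁴ = 0.3084.
After j more steps, d_{3+j} ≈ 1.36×10⁻⁴·ρ^j; need ρ^j ≤ 1e-7/1.36×10⁻⁴ = 0.000735294.
j ≥ ln(0.000735294)/ln(0.3084) = -7.2152/-1.17636 = 6.133.
So 7 more iterations are needed.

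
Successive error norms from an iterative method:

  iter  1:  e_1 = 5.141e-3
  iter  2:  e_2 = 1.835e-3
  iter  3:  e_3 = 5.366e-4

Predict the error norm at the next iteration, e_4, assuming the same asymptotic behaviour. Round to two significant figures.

1.2e-4

First estimate the order: p ≈ ln(e_3/e_2) / ln(e_2/e_1) = ln(5.366e-4/1.835e-3)/ln(1.835e-3/5.141e-3) = ln(0.292425)/ln(0.356934) ≈ 1.1935.
Then e_4 ≈ e_3·(e_3/e_2)^p = 5.366e-4·(0.292425)^1.1935 = 5.366e-4·0.230509 ≈ 0.0001237.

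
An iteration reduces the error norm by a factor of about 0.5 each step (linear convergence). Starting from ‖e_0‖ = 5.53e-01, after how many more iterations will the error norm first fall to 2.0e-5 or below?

After k steps, ‖e_k‖ ≈ 5.53e-01·0.5^k.
Need 0.5^k ≤ 2.0e-5/5.53e-01 = 3.61664e-05.
k ≥ ln(3.61664e-05)/ln(0.5) = -10.2274/-0.69315 = 14.755.
Smallest integer k = 15.

15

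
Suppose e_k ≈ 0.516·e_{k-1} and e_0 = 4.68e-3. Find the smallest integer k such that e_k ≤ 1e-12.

34

After k steps, e_k ≈ 4.68e-3·0.516^k.
Need 0.516^k ≤ 1e-12/4.68e-3 = 2.13675e-10.
k ≥ ln(2.13675e-10)/ln(0.516) = -22.2666/-0.66165 = 33.653.
Smallest integer k = 34.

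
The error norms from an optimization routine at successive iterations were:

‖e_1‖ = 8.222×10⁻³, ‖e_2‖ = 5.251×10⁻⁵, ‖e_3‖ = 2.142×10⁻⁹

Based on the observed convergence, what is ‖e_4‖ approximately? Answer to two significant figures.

3.6e-18

First estimate the order: p ≈ ln(‖e_3‖/‖e_2‖) / ln(‖e_2‖/‖e_1‖) = ln(2.142×10⁻⁹/5.251×10⁻⁵)/ln(5.251×10⁻⁵/8.222×10⁻³) = ln(4.07922e-05)/ln(0.00638652) ≈ 2.0000.
Then ‖e_4‖ ≈ ‖e_3‖·(‖e_3‖/‖e_2‖)^p = 2.142×10⁻⁹·(4.07922e-05)^2.0000 = 2.142×10⁻⁹·1.664e-09 ≈ 3.564e-18.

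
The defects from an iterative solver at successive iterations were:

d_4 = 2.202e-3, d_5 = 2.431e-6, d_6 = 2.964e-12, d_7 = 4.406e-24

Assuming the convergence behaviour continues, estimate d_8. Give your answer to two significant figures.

First estimate the order: p ≈ ln(d_7/d_6) / ln(d_6/d_5) = ln(4.406e-24/2.964e-12)/ln(2.964e-12/2.431e-6) = ln(1.4865e-12)/ln(1.21925e-06) ≈ 2.0000.
Then d_8 ≈ d_7·(d_7/d_6)^p = 4.406e-24·(1.4865e-12)^2.0000 = 4.406e-24·2.20968e-24 ≈ 9.736e-48.

9.7e-48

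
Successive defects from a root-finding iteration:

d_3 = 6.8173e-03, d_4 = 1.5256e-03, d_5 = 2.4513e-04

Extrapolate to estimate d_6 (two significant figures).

First estimate the order: p ≈ ln(d_5/d_4) / ln(d_4/d_3) = ln(2.4513e-04/1.5256e-03)/ln(1.5256e-03/6.8173e-03) = ln(0.160678)/ln(0.223784) ≈ 1.2213.
Then d_6 ≈ d_5·(d_5/d_4)^p = 2.4513e-04·(0.160678)^1.2213 = 2.4513e-04·0.10721 ≈ 2.628e-05.

2.6e-5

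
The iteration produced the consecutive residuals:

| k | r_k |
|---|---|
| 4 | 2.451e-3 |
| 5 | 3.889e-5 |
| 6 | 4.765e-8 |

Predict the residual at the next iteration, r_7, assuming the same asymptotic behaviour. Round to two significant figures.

9.3e-13

First estimate the order: p ≈ ln(r_6/r_5) / ln(r_5/r_4) = ln(4.765e-8/3.889e-5)/ln(3.889e-5/2.451e-3) = ln(0.00122525)/ln(0.015867) ≈ 1.6181.
Then r_7 ≈ r_6·(r_6/r_5)^p = 4.765e-8·(0.00122525)^1.6181 = 4.765e-8·1.94293e-05 ≈ 9.258e-13.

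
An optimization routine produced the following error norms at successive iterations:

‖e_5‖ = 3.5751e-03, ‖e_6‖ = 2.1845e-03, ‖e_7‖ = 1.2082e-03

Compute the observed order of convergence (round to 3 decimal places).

p ≈ ln(‖e_7‖/‖e_6‖) / ln(‖e_6‖/‖e_5‖)
  = ln(1.2082e-03/2.1845e-03) / ln(2.1845e-03/3.5751e-03)
  = ln(0.553079) / ln(0.611032)
  = -0.592254 / -0.492606 ≈ 1.202287

1.202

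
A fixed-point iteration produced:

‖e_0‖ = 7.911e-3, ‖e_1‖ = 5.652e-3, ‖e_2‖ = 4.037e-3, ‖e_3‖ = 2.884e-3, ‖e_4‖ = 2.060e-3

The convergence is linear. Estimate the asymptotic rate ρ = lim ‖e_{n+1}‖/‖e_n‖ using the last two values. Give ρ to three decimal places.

0.714

ρ ≈ ‖e_4‖/‖e_3‖ = 2.060e-3/2.884e-3 = 0.71429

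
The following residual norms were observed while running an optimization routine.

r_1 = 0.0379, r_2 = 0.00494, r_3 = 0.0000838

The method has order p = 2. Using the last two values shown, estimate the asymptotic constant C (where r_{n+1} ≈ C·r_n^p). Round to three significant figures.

3.43

C ≈ r_3 / r_2^2
  = 0.0000838 / (0.00494)^2
  = 0.0000838 / 2.44036e-05 ≈ 3.4339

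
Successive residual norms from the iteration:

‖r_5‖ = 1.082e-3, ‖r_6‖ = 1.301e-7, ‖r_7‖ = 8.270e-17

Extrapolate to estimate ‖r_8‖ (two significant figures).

2.2e-38

First estimate the order: p ≈ ln(‖r_7‖/‖r_6‖) / ln(‖r_6‖/‖r_5‖) = ln(8.270e-17/1.301e-7)/ln(1.301e-7/1.082e-3) = ln(6.35665e-10)/ln(0.00012024) ≈ 2.3461.
Then ‖r_8‖ ≈ ‖r_7‖·(‖r_7‖/‖r_6‖)^p = 8.270e-17·(6.35665e-10)^2.3461 = 8.270e-17·2.65127e-22 ≈ 2.193e-38.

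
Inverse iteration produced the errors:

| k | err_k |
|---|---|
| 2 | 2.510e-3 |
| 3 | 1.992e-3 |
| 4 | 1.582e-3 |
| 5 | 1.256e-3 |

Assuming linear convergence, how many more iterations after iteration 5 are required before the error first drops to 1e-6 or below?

31

Rate ρ ≈ err_5/err_4 = 1.256e-3/1.582e-3 = 0.7939.
After j more steps, err_{5+j} ≈ 1.256e-3·ρ^j; need ρ^j ≤ 1e-6/1.256e-3 = 0.000796178.
j ≥ ln(0.000796178)/ln(0.7939) = -7.1357/-0.23080 = 30.917.
So 31 more iterations are needed.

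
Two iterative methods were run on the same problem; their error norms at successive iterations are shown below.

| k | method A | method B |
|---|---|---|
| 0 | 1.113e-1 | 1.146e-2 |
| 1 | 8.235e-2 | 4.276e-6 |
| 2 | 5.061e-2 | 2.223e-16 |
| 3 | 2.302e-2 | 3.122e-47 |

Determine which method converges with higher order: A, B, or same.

B

Method A: p ≈ ln(2.302e-2/5.061e-2)/ln(5.061e-2/8.235e-2) ≈ 1.62.
Method B: p ≈ ln(3.122e-47/2.223e-16)/ln(2.223e-16/4.276e-6) ≈ 3.00.
Method B has the higher order (≈3.0 vs ≈1.6).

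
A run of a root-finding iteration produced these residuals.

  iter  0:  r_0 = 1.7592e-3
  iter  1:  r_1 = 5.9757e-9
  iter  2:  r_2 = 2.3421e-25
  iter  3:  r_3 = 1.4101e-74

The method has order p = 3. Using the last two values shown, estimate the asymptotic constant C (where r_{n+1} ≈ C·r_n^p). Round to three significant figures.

C ≈ r_3 / r_2^3
  = 1.4101e-74 / (2.3421e-25)^3
  = 1.4101e-74 / 1.28474e-74 ≈ 1.0976

1.10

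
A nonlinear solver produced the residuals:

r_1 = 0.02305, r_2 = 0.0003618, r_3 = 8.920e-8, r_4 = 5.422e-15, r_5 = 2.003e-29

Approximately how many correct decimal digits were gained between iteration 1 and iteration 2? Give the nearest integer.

Digits gained ≈ log₁₀(r_1/r_2) = log₁₀(0.02305/0.0003618) = log₁₀(63.7092) ≈ 1.804.

2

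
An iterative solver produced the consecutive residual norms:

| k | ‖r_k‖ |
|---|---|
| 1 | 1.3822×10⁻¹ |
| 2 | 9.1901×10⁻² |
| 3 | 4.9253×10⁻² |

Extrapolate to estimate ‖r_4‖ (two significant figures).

1.9e-2

First estimate the order: p ≈ ln(‖r_3‖/‖r_2‖) / ln(‖r_2‖/‖r_1‖) = ln(4.9253×10⁻²/9.1901×10⁻²)/ln(9.1901×10⁻²/1.3822×10⁻¹) = ln(0.535935)/ln(0.664889) ≈ 1.5283.
Then ‖r_4‖ ≈ ‖r_3‖·(‖r_3‖/‖r_2‖)^p = 4.9253×10⁻²·(0.535935)^1.5283 = 4.9253×10⁻²·0.38548 ≈ 0.01899.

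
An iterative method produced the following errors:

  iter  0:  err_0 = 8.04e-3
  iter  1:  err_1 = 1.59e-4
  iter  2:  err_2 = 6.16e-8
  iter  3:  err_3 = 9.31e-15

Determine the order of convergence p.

Consecutive ratios: err_3/err_2 = 9.31e-15/6.16e-8 = 1.51136e-07, err_2/err_1 = 6.16e-8/1.59e-4 = 0.000387421.
p ≈ ln(1.51136e-07)/ln(0.000387421) = -15.7051/-7.8560 ≈ 2.00.
So the convergence is quadratic (order 2).

2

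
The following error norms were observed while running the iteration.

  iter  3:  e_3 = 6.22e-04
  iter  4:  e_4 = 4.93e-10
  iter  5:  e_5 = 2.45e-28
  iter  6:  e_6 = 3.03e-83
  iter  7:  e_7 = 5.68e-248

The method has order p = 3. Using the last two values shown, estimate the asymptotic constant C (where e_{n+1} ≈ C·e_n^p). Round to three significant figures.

2.04

C ≈ e_7 / e_6^3
  = 5.68e-248 / (3.03e-83)^3
  = 5.68e-248 / 2.78181e-248 ≈ 2.0418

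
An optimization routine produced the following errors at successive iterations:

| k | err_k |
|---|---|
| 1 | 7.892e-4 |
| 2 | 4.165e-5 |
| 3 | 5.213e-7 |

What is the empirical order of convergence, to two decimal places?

1.49

p ≈ ln(err_3/err_2) / ln(err_2/err_1)
  = ln(5.213e-7/4.165e-5) / ln(4.165e-5/7.892e-4)
  = ln(0.0125162) / ln(0.052775)
  = -4.38073 / -2.94172 ≈ 1.48917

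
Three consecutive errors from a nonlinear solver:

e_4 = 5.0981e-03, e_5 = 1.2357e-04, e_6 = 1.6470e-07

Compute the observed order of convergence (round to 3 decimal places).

p ≈ ln(e_6/e_5) / ln(e_5/e_4)
  = ln(1.6470e-07/1.2357e-04) / ln(1.2357e-04/5.0981e-03)
  = ln(0.00133285) / ln(0.0242384)
  = -6.620436 / -3.719817 ≈ 1.779775

1.780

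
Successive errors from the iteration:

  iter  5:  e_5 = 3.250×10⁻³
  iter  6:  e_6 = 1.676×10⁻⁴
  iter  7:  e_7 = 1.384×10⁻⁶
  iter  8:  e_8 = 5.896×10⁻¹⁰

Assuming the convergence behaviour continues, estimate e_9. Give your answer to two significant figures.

2.1e-15

First estimate the order: p ≈ ln(e_8/e_7) / ln(e_7/e_6) = ln(5.896×10⁻¹⁰/1.384×10⁻⁶)/ln(1.384×10⁻⁶/1.676×10⁻⁴) = ln(0.000426012)/ln(0.00825776) ≈ 1.6180.
Then e_9 ≈ e_8·(e_8/e_7)^p = 5.896×10⁻¹⁰·(0.000426012)^1.6180 = 5.896×10⁻¹⁰·3.51888e-06 ≈ 2.075e-15.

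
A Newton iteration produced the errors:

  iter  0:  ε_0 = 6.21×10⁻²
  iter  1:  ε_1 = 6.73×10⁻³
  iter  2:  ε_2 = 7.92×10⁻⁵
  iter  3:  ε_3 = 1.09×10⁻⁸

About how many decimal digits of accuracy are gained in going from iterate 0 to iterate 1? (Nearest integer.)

1

Digits gained ≈ log₁₀(ε_0/ε_1) = log₁₀(6.21×10⁻²/6.73×10⁻³) = log₁₀(9.22734) ≈ 0.965.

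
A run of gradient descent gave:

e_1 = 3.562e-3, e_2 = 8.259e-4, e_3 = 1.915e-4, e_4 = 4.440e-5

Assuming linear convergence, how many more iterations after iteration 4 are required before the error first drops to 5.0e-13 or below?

13

Rate ρ ≈ e_4/e_3 = 4.440e-5/1.915e-4 = 0.2319.
After j more steps, e_{4+j} ≈ 4.440e-5·ρ^j; need ρ^j ≤ 5.0e-13/4.440e-5 = 1.12613e-08.
j ≥ ln(1.12613e-08)/ln(0.2319) = -18.3019/-1.46145 = 12.523.
So 13 more iterations are needed.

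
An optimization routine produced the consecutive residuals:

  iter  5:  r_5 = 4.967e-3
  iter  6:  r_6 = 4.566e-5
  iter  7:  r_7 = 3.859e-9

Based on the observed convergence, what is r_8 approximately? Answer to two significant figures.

2.8e-17

First estimate the order: p ≈ ln(r_7/r_6) / ln(r_6/r_5) = ln(3.859e-9/4.566e-5)/ln(4.566e-5/4.967e-3) = ln(8.4516e-05)/ln(0.00919267) ≈ 2.0000.
Then r_8 ≈ r_7·(r_7/r_6)^p = 3.859e-9·(8.4516e-05)^2.0000 = 3.859e-9·7.14295e-09 ≈ 2.756e-17.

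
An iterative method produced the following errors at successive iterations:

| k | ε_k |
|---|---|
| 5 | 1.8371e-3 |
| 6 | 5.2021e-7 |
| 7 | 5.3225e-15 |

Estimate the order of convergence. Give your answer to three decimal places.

p ≈ ln(ε_7/ε_6) / ln(ε_6/ε_5)
  = ln(5.3225e-15/5.2021e-7) / ln(5.2021e-7/1.8371e-3)
  = ln(1.02314e-08) / ln(0.000283169)
  = -18.397804 / -8.169467 ≈ 2.252020

2.252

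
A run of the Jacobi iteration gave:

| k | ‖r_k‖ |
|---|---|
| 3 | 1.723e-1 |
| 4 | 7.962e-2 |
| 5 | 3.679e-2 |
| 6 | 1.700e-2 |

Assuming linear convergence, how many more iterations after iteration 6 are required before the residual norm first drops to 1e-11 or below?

Rate ρ ≈ ‖r_6‖/‖r_5‖ = 1.700e-2/3.679e-2 = 0.4621.
After j more steps, ‖r_{6+j}‖ ≈ 1.700e-2·ρ^j; need ρ^j ≤ 1e-11/1.700e-2 = 5.88235e-10.
j ≥ ln(5.88235e-10)/ln(0.4621) = -21.2539/-0.77197 = 27.532.
So 28 more iterations are needed.

28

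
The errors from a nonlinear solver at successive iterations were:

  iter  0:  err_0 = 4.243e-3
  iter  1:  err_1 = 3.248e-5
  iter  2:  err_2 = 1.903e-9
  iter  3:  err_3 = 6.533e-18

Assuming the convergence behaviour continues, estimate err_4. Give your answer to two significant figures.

First estimate the order: p ≈ ln(err_3/err_2) / ln(err_2/err_1) = ln(6.533e-18/1.903e-9)/ln(1.903e-9/3.248e-5) = ln(3.433e-09)/ln(5.85899e-05) ≈ 2.0000.
Then err_4 ≈ err_3·(err_3/err_2)^p = 6.533e-18·(3.433e-09)^2.0000 = 6.533e-18·1.17855e-17 ≈ 7.699e-35.

7.7e-35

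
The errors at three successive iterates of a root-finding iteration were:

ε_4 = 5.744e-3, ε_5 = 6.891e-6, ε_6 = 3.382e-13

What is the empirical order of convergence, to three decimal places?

p ≈ ln(ε_6/ε_5) / ln(ε_5/ε_4)
  = ln(3.382e-13/6.891e-6) / ln(6.891e-6/5.744e-3)
  = ln(4.90785e-08) / ln(0.00119969)
  = -16.829845 / -6.725692 ≈ 2.502322

2.502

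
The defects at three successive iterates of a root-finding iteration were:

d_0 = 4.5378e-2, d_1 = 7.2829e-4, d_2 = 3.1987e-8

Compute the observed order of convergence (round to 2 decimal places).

p ≈ ln(d_2/d_1) / ln(d_1/d_0)
  = ln(3.1987e-8/7.2829e-4) / ln(7.2829e-4/4.5378e-2)
  = ln(4.39207e-05) / ln(0.0160494)
  = -10.03312 / -4.13208 ≈ 2.42810

2.43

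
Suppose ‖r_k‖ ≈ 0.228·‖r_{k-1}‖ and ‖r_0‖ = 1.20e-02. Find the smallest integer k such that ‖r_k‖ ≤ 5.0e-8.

After k steps, ‖r_k‖ ≈ 1.20e-02·0.228^k.
Need 0.228^k ≤ 5.0e-8/1.20e-02 = 4.16667e-06.
k ≥ ln(4.16667e-06)/ln(0.228) = -12.3884/-1.47841 = 8.380.
Smallest integer k = 9.

9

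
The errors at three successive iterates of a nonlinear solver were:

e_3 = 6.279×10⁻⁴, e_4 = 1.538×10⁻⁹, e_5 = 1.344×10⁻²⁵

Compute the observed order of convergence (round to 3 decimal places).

p ≈ ln(e_5/e_4) / ln(e_4/e_3)
  = ln(1.344×10⁻²⁵/1.538×10⁻⁹) / ln(1.538×10⁻⁹/6.279×10⁻⁴)
  = ln(8.73862e-17) / ln(2.44943e-06)
  = -36.976194 / -12.919655 ≈ 2.862011

2.862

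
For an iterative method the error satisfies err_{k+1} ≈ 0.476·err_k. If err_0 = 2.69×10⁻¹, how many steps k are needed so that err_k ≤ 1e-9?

27

After k steps, err_k ≈ 2.69×10⁻¹·0.476^k.
Need 0.476^k ≤ 1e-9/2.69×10⁻¹ = 3.71747e-09.
k ≥ ln(3.71747e-09)/ln(0.476) = -19.4102/-0.74234 = 26.147.
Smallest integer k = 27.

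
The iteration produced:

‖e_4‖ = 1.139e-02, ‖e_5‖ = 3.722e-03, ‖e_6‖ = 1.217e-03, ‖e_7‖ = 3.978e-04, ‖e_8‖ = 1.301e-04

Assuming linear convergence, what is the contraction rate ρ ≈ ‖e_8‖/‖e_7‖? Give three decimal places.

ρ ≈ ‖e_8‖/‖e_7‖ = 1.301e-04/3.978e-04 = 0.32705

0.327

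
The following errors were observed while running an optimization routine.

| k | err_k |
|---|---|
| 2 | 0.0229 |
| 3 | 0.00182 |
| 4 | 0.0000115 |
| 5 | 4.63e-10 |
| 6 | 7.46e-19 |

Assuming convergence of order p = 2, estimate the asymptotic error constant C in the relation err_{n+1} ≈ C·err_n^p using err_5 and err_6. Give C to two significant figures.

3.5

C ≈ err_6 / err_5^2
  = 7.46e-19 / (4.63e-10)^2
  = 7.46e-19 / 2.14369e-19 ≈ 3.48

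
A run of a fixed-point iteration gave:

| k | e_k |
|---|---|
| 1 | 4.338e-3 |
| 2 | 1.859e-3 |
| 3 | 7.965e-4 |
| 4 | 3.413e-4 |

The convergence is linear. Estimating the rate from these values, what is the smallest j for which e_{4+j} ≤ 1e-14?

Rate ρ ≈ e_4/e_3 = 3.413e-4/7.965e-4 = 0.4285.
After j more steps, e_{4+j} ≈ 3.413e-4·ρ^j; need ρ^j ≤ 1e-14/3.413e-4 = 2.92997e-11.
j ≥ ln(2.92997e-11)/ln(0.4285) = -24.2534/-0.84746 = 28.619.
So 29 more iterations are needed.

29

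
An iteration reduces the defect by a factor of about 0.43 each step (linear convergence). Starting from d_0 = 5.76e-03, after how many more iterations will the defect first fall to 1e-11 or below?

After k steps, d_k ≈ 5.76e-03·0.43^k.
Need 0.43^k ≤ 1e-11/5.76e-03 = 1.73611e-09.
k ≥ ln(1.73611e-09)/ln(0.43) = -20.1716/-0.84397 = 23.901.
Smallest integer k = 24.

24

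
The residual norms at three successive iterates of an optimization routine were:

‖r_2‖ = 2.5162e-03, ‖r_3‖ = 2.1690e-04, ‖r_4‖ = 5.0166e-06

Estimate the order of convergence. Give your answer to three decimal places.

p ≈ ln(‖r_4‖/‖r_3‖) / ln(‖r_3‖/‖r_2‖)
  = ln(5.0166e-06/2.1690e-04) / ln(2.1690e-04/2.5162e-03)
  = ln(0.0231286) / ln(0.0862014)
  = -3.766685 / -2.451069 ≈ 1.536752

1.537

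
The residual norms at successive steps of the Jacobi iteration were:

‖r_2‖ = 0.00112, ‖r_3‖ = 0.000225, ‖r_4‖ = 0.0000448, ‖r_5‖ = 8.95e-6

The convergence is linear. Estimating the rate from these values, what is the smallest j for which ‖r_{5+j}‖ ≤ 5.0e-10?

Rate ρ ≈ ‖r_5‖/‖r_4‖ = 8.95e-6/0.0000448 = 0.1998.
After j more steps, ‖r_{5+j}‖ ≈ 8.95e-6·ρ^j; need ρ^j ≤ 5.0e-10/8.95e-6 = 5.58659e-05.
j ≥ ln(5.58659e-05)/ln(0.1998) = -9.7926/-1.61044 = 6.081.
So 7 more iterations are needed.

7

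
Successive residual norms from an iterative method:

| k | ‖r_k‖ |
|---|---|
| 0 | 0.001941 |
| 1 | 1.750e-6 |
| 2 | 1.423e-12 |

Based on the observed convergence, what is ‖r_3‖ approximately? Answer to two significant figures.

9.4e-25

First estimate the order: p ≈ ln(‖r_2‖/‖r_1‖) / ln(‖r_1‖/‖r_0‖) = ln(1.423e-12/1.750e-6)/ln(1.750e-6/0.001941) = ln(8.13143e-07)/ln(0.000901597) ≈ 2.0000.
Then ‖r_3‖ ≈ ‖r_2‖·(‖r_2‖/‖r_1‖)^p = 1.423e-12·(8.13143e-07)^2.0000 = 1.423e-12·6.61202e-13 ≈ 9.409e-25.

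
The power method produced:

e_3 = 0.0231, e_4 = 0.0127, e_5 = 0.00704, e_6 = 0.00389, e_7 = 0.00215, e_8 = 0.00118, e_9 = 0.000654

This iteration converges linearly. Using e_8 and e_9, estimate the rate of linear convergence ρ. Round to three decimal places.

ρ ≈ e_9/e_8 = 0.000654/0.00118 = 0.55424

0.554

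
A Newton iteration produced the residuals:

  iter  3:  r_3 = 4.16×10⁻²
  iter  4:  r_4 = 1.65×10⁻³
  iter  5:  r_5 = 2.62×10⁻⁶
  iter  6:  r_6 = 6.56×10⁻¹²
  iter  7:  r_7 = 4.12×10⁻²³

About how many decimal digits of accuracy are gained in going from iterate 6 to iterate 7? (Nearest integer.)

Digits gained ≈ log₁₀(r_6/r_7) = log₁₀(6.56×10⁻¹²/4.12×10⁻²³) = log₁₀(1.59223e+11) ≈ 11.202.

11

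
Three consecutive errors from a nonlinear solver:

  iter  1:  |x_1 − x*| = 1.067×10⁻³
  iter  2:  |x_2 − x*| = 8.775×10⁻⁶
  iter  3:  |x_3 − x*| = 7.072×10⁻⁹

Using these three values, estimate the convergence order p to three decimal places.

p ≈ ln(|x_3 − x*|/|x_2 − x*|) / ln(|x_2 − x*|/|x_1 − x*|)
  = ln(7.072×10⁻⁹/8.775×10⁻⁶) / ln(8.775×10⁻⁶/1.067×10⁻³)
  = ln(0.000805926) / ln(0.00822399)
  = -7.123519 / -4.800700 ≈ 1.483850

1.484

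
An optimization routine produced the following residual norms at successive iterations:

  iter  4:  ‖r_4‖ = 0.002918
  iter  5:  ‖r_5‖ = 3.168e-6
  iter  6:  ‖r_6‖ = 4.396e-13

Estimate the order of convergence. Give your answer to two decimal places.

p ≈ ln(‖r_6‖/‖r_5‖) / ln(‖r_5‖/‖r_4‖)
  = ln(4.396e-13/3.168e-6) / ln(3.168e-6/0.002918)
  = ln(1.38763e-07) / ln(0.00108568)
  = -15.79050 / -6.82555 ≈ 2.31344

2.31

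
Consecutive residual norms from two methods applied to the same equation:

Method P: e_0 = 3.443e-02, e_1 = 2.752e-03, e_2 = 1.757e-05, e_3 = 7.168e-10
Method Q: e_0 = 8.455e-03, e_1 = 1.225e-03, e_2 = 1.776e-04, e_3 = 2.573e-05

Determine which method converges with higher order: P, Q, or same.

Method P: p ≈ ln(7.168e-10/1.757e-05)/ln(1.757e-05/2.752e-03) ≈ 2.00.
Method Q: p ≈ ln(2.573e-05/1.776e-04)/ln(1.776e-04/1.225e-03) ≈ 1.00.
Method P has the higher order (≈2.0 vs ≈1.0).

P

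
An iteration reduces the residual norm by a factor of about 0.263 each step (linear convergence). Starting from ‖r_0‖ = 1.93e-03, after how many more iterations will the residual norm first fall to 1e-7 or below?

8

After k steps, ‖r_k‖ ≈ 1.93e-03·0.263^k.
Need 0.263^k ≤ 1e-7/1.93e-03 = 5.18135e-05.
k ≥ ln(5.18135e-05)/ln(0.263) = -9.8679/-1.33560 = 7.388.
Smallest integer k = 8.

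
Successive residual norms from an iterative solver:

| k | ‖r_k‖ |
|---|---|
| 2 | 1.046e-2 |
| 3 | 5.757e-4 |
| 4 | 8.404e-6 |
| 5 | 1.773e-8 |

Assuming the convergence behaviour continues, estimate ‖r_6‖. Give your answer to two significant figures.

First estimate the order: p ≈ ln(‖r_5‖/‖r_4‖) / ln(‖r_4‖/‖r_3‖) = ln(1.773e-8/8.404e-6)/ln(8.404e-6/5.757e-4) = ln(0.00210971)/ln(0.0145979) ≈ 1.4576.
Then ‖r_6‖ ≈ ‖r_5‖·(‖r_5‖/‖r_4‖)^p = 1.773e-8·(0.00210971)^1.4576 = 1.773e-8·0.000125831 ≈ 2.231e-12.

2.2e-12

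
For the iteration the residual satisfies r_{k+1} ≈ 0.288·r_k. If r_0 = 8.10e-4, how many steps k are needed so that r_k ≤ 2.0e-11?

15

After k steps, r_k ≈ 8.10e-4·0.288^k.
Need 0.288^k ≤ 2.0e-11/8.10e-4 = 2.46914e-08.
k ≥ ln(2.46914e-08)/ln(0.288) = -17.5168/-1.24479 = 14.072.
Smallest integer k = 15.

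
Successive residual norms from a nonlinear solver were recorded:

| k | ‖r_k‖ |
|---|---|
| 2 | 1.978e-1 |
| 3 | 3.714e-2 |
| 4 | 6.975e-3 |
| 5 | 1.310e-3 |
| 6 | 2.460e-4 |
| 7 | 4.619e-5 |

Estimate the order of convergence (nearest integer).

1

Consecutive ratios: ‖r_7‖/‖r_6‖ = 4.619e-5/2.460e-4 = 0.187764, ‖r_6‖/‖r_5‖ = 2.460e-4/1.310e-3 = 0.187786.
p ≈ ln(0.187764)/ln(0.187786) = -1.6726/-1.6725 ≈ 1.00.
So the convergence is linear (order 1).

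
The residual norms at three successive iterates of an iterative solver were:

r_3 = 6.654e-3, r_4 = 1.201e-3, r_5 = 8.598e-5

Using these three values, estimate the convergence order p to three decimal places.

p ≈ ln(r_5/r_4) / ln(r_4/r_3)
  = ln(8.598e-5/1.201e-3) / ln(1.201e-3/6.654e-3)
  = ln(0.0715903) / ln(0.180493)
  = -2.636796 / -1.712063 ≈ 1.540128

1.540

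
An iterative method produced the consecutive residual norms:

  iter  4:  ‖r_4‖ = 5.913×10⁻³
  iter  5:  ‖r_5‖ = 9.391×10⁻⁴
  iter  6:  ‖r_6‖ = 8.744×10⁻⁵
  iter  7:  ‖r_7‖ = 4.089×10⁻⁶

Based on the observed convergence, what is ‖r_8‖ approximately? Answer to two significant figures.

First estimate the order: p ≈ ln(‖r_7‖/‖r_6‖) / ln(‖r_6‖/‖r_5‖) = ln(4.089×10⁻⁶/8.744×10⁻⁵)/ln(8.744×10⁻⁵/9.391×10⁻⁴) = ln(0.0467635)/ln(0.0931104) ≈ 1.2901.
Then ‖r_8‖ ≈ ‖r_7‖·(‖r_7‖/‖r_6‖)^p = 4.089×10⁻⁶·(0.0467635)^1.2901 = 4.089×10⁻⁶·0.019233 ≈ 7.864e-08.

7.9e-8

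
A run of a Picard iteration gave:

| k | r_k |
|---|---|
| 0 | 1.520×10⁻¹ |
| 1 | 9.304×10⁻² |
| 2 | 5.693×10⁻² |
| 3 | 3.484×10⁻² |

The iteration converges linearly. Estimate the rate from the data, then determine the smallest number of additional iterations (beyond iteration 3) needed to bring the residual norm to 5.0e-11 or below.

Rate ρ ≈ r_3/r_2 = 3.484×10⁻²/5.693×10⁻² = 0.6120.
After j more steps, r_{3+j} ≈ 3.484×10⁻²·ρ^j; need ρ^j ≤ 5.0e-11/3.484×10⁻² = 1.43513e-09.
j ≥ ln(1.43513e-09)/ln(0.6120) = -20.3620/-0.49102 = 41.469.
So 42 more iterations are needed.

42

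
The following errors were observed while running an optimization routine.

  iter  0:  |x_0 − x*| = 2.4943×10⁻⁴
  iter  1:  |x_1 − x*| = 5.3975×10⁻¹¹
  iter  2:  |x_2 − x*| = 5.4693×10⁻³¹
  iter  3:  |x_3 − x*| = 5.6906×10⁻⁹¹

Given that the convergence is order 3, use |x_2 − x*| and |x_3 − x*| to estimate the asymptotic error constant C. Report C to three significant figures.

3.48

C ≈ |x_3 − x*| / |x_2 − x*|^3
  = 5.6906×10⁻⁹¹ / (5.4693×10⁻³¹)^3
  = 5.6906×10⁻⁹¹ / 1.63604e-91 ≈ 3.4783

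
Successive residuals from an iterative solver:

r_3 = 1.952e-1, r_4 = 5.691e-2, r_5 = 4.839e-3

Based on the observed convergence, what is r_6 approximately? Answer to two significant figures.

First estimate the order: p ≈ ln(r_5/r_4) / ln(r_4/r_3) = ln(4.839e-3/5.691e-2)/ln(5.691e-2/1.952e-1) = ln(0.085029)/ln(0.291547) ≈ 1.9997.
Then r_6 ≈ r_5·(r_5/r_4)^p = 4.839e-3·(0.085029)^1.9997 = 4.839e-3·0.00723528 ≈ 3.501e-05.

3.5e-5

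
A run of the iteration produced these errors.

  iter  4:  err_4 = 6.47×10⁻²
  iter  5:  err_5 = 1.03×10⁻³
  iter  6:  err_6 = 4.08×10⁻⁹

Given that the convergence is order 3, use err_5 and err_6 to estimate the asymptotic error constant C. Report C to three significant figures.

C ≈ err_6 / err_5^3
  = 4.08×10⁻⁹ / (1.03×10⁻³)^3
  = 4.08×10⁻⁹ / 1.09273e-09 ≈ 3.7338

3.73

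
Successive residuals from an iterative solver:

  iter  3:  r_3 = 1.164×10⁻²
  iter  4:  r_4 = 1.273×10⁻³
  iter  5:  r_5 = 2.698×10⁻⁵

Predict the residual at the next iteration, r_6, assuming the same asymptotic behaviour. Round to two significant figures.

First estimate the order: p ≈ ln(r_5/r_4) / ln(r_4/r_3) = ln(2.698×10⁻⁵/1.273×10⁻³)/ln(1.273×10⁻³/1.164×10⁻²) = ln(0.021194)/ln(0.109364) ≈ 1.7415.
Then r_6 ≈ r_5·(r_5/r_4)^p = 2.698×10⁻⁵·(0.021194)^1.7415 = 2.698×10⁻⁵·0.00121647 ≈ 3.282e-08.

3.3e-8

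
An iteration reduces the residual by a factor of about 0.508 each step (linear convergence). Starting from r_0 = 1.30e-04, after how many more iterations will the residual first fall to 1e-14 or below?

After k steps, r_k ≈ 1.30e-04·0.508^k.
Need 0.508^k ≤ 1e-14/1.30e-04 = 7.69231e-11.
k ≥ ln(7.69231e-11)/ln(0.508) = -23.2882/-0.67727 = 34.385.
Smallest integer k = 35.

35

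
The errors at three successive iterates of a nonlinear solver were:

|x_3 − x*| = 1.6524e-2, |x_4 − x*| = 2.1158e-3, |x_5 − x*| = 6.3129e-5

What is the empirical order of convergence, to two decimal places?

1.71

p ≈ ln(|x_5 − x*|/|x_4 − x*|) / ln(|x_4 − x*|/|x_3 − x*|)
  = ln(6.3129e-5/2.1158e-3) / ln(2.1158e-3/1.6524e-2)
  = ln(0.0298369) / ln(0.128044)
  = -3.51201 / -2.05538 ≈ 1.70869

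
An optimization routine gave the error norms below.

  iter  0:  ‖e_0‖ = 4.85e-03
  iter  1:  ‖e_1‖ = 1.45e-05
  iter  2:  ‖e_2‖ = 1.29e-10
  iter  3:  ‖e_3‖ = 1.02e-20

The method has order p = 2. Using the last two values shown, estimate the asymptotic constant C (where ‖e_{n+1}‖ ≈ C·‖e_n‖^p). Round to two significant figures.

C ≈ ‖e_3‖ / ‖e_2‖^2
  = 1.02e-20 / (1.29e-10)^2
  = 1.02e-20 / 1.6641e-20 ≈ 0.61294

0.61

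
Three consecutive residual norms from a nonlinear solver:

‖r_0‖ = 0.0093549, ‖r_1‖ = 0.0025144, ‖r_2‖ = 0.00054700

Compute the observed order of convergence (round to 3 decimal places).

1.161

p ≈ ln(‖r_2‖/‖r_1‖) / ln(‖r_1‖/‖r_0‖)
  = ln(0.00054700/0.0025144) / ln(0.0025144/0.0093549)
  = ln(0.217547) / ln(0.268779)
  = -1.525340 / -1.313866 ≈ 1.160956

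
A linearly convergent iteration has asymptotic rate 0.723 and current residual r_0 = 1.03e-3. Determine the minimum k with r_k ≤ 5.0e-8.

31

After k steps, r_k ≈ 1.03e-3·0.723^k.
Need 0.723^k ≤ 5.0e-8/1.03e-3 = 4.85437e-05.
k ≥ ln(4.85437e-05)/ln(0.723) = -9.9330/-0.32435 = 30.624.
Smallest integer k = 31.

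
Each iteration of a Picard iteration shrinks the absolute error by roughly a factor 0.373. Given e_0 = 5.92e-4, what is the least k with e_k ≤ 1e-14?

26

After k steps, e_k ≈ 5.92e-4·0.373^k.
Need 0.373^k ≤ 1e-14/5.92e-4 = 1.68919e-11.
k ≥ ln(1.68919e-11)/ln(0.373) = -24.8042/-0.98618 = 25.152.
Smallest integer k = 26.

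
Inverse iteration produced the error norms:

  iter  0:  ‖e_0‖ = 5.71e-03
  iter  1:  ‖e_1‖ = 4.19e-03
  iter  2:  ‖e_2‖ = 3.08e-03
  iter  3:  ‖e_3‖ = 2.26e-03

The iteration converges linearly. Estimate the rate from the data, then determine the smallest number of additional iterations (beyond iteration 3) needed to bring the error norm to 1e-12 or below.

70

Rate ρ ≈ ‖e_3‖/‖e_2‖ = 2.26e-03/3.08e-03 = 0.7338.
After j more steps, ‖e_{3+j}‖ ≈ 2.26e-03·ρ^j; need ρ^j ≤ 1e-12/2.26e-03 = 4.42478e-10.
j ≥ ln(4.42478e-10)/ln(0.7338) = -21.5386/-0.30952 = 69.587.
So 70 more iterations are needed.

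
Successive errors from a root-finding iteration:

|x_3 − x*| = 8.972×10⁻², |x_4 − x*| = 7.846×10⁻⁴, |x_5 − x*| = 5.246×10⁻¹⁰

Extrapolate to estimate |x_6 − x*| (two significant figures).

1.6e-28

First estimate the order: p ≈ ln(|x_5 − x*|/|x_4 − x*|) / ln(|x_4 − x*|/|x_3 − x*|) = ln(5.246×10⁻¹⁰/7.846×10⁻⁴)/ln(7.846×10⁻⁴/8.972×10⁻²) = ln(6.68621e-07)/ln(0.00874498) ≈ 3.0000.
Then |x_6 − x*| ≈ |x_5 − x*|·(|x_5 − x*|/|x_4 − x*|)^p = 5.246×10⁻¹⁰·(6.68621e-07)^3.0000 = 5.246×10⁻¹⁰·2.9891e-19 ≈ 1.568e-28.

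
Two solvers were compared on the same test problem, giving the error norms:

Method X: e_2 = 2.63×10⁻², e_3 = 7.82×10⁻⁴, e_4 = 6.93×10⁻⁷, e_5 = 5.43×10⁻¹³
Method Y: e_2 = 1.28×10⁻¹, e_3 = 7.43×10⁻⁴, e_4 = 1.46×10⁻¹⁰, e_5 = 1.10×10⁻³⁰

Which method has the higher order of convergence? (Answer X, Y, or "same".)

Method X: p ≈ ln(5.43×10⁻¹³/6.93×10⁻⁷)/ln(6.93×10⁻⁷/7.82×10⁻⁴) ≈ 2.00.
Method Y: p ≈ ln(1.10×10⁻³⁰/1.46×10⁻¹⁰)/ln(1.46×10⁻¹⁰/7.43×10⁻⁴) ≈ 3.00.
Method Y has the higher order (≈3.0 vs ≈2.0).

Y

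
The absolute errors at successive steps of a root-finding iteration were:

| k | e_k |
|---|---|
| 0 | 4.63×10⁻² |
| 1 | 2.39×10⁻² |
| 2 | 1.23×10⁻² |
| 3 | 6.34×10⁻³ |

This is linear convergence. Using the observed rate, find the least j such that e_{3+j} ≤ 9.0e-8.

17

Rate ρ ≈ e_3/e_2 = 6.34×10⁻³/1.23×10⁻² = 0.5154.
After j more steps, e_{3+j} ≈ 6.34×10⁻³·ρ^j; need ρ^j ≤ 9.0e-8/6.34×10⁻³ = 1.41956e-05.
j ≥ ln(1.41956e-05)/ln(0.5154) = -11.1626/-0.66281 = 16.841.
So 17 more iterations are needed.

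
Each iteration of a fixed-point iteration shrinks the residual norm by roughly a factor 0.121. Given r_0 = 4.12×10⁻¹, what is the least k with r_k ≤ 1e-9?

After k steps, r_k ≈ 4.12×10⁻¹·0.121^k.
Need 0.121^k ≤ 1e-9/4.12×10⁻¹ = 2.42718e-09.
k ≥ ln(2.42718e-09)/ln(0.121) = -19.8365/-2.11196 = 9.392.
Smallest integer k = 10.

10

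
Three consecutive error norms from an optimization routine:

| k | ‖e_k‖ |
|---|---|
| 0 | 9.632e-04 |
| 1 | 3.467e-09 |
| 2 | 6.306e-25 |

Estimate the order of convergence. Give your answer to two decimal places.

p ≈ ln(‖e_2‖/‖e_1‖) / ln(‖e_1‖/‖e_0‖)
  = ln(6.306e-25/3.467e-09) / ln(3.467e-09/9.632e-04)
  = ln(1.81886e-16) / ln(3.59946e-06)
  = -36.24315 / -12.53473 ≈ 2.89142

2.89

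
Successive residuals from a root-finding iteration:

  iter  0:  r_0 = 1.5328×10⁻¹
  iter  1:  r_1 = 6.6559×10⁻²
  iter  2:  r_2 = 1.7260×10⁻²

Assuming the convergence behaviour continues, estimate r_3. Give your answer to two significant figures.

First estimate the order: p ≈ ln(r_2/r_1) / ln(r_1/r_0) = ln(1.7260×10⁻²/6.6559×10⁻²)/ln(6.6559×10⁻²/1.5328×10⁻¹) = ln(0.259319)/ln(0.434231) ≈ 1.6180.
Then r_3 ≈ r_2·(r_2/r_1)^p = 1.7260×10⁻²·(0.259319)^1.6180 = 1.7260×10⁻²·0.112612 ≈ 0.001944.

1.9e-3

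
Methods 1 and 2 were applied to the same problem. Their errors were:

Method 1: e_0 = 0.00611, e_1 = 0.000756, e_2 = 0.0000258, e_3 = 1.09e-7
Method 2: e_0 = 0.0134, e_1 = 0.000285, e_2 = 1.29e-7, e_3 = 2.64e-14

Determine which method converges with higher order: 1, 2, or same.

2

Method 1: p ≈ ln(1.09e-7/0.0000258)/ln(0.0000258/0.000756) ≈ 1.62.
Method 2: p ≈ ln(2.64e-14/1.29e-7)/ln(1.29e-7/0.000285) ≈ 2.00.
Method 2 has the higher order (≈2.0 vs ≈1.6).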